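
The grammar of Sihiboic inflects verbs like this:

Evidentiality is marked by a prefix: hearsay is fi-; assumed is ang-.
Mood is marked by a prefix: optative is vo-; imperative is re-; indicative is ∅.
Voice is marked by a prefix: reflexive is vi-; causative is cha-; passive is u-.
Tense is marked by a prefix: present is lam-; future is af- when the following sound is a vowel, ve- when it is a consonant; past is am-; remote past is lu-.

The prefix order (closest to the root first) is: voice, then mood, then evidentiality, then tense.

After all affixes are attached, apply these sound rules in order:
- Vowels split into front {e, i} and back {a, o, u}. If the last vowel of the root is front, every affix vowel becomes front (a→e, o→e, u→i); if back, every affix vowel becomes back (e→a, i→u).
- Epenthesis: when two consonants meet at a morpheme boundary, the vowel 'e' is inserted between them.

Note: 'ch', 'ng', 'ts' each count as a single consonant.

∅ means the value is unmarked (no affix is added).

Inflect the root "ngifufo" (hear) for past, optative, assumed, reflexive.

Attach voice reflexive vi- → vingifufo.
Attach mood optative vo- → vovingifufo.
Attach evidentiality assumed ang- → angvovingifufo.
Attach tense past am- → amangvovingifufo.
Apply vowel harmony: amangvovingifufo → amangvovungifufo.
Apply epenthesis: amangvovungifufo → amangevovungifufo.

amangevovungifufo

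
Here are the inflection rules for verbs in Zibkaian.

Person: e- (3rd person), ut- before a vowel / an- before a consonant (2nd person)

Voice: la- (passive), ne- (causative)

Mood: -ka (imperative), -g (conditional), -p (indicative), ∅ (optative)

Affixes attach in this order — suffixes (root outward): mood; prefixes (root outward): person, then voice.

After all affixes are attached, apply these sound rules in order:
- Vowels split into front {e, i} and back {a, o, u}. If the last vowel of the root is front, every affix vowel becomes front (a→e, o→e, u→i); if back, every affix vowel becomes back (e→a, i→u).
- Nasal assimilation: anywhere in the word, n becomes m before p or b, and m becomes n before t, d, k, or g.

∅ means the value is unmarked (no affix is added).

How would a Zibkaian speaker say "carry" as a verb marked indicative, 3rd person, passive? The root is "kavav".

laakavavp

Attach person 3rd person e- → ekavav.
Attach mood indicative -p → ekavavp.
Attach voice passive la- → laekavavp.
Apply vowel harmony: laekavavp → laakavavp.
Nasal assimilation: no change.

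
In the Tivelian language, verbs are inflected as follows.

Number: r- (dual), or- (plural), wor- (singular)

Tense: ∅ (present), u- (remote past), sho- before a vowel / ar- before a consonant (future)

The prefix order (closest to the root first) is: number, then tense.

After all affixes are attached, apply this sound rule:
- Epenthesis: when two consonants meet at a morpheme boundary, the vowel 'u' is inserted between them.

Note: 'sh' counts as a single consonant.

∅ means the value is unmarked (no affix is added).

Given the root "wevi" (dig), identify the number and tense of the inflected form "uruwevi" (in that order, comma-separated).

dual, remote past

Segment: u-r-wevi.
number: r- → dual.
tense: u- → remote past.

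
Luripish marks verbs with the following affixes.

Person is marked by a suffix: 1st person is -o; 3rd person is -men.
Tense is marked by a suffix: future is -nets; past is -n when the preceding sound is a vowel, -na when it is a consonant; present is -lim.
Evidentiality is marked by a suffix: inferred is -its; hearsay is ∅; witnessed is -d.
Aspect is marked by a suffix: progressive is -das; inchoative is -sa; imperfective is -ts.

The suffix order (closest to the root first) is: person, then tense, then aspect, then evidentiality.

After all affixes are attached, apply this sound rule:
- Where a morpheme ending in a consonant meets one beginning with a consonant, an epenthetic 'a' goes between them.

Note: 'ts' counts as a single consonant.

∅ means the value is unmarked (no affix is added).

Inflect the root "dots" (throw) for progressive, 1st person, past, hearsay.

Attach person 1st person -o → dotso.
Attach tense past -n (after vowel 'o') → dotson.
Attach aspect progressive -das → dotsondas.
evidentiality = hearsay: zero marking, form stays dotsondas.
Apply epenthesis: dotsondas → dotsonadas.

dotsonadas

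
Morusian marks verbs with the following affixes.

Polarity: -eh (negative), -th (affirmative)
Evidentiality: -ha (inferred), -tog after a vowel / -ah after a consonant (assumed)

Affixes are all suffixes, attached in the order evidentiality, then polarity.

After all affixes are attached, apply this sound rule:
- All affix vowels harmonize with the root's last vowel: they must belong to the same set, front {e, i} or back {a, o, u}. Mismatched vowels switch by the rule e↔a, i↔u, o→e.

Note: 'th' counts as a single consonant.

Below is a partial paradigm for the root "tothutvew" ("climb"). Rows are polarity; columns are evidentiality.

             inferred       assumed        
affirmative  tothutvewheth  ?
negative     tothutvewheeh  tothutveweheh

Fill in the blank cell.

Attach evidentiality assumed -ah (after consonant 'w') → tothutvewah.
Attach polarity affirmative -th → tothutvewahth.
Apply vowel harmony: tothutvewahth → tothutvewehth.

tothutvewehth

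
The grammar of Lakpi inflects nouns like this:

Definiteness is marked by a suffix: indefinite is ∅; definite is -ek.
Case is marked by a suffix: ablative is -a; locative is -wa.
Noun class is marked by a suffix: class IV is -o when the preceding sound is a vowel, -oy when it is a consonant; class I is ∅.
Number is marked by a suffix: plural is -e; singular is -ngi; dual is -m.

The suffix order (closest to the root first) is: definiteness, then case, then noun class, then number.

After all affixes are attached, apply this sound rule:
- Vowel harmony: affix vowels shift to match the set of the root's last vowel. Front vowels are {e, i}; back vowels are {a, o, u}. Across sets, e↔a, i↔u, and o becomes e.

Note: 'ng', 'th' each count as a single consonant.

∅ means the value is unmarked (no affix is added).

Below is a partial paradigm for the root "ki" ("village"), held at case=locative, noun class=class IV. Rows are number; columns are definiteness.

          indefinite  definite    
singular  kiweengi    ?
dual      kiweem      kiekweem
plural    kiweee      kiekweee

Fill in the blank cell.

Attach definiteness definite -ek → kiek.
Attach case locative -wa → kiekwa.
Attach noun class class IV -o (after vowel 'a') → kiekwao.
Attach number singular -ngi → kiekwaongi.
Apply vowel harmony: kiekwaongi → kiekweengi.

kiekweengi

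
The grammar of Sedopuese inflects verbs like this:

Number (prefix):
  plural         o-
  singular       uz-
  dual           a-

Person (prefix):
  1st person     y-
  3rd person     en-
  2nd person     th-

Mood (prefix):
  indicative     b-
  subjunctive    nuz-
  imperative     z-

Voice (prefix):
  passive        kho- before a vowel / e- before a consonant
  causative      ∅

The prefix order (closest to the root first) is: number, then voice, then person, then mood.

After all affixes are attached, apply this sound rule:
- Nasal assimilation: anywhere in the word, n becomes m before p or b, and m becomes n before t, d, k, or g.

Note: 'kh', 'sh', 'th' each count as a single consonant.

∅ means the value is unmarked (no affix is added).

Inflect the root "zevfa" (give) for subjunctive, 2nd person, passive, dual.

nuzthkhoazevfa

Attach number dual a- → azevfa.
Attach voice passive kho- (before vowel 'a') → khoazevfa.
Attach person 2nd person th- → thkhoazevfa.
Attach mood subjunctive nuz- → nuzthkhoazevfa.
Nasal assimilation: no change.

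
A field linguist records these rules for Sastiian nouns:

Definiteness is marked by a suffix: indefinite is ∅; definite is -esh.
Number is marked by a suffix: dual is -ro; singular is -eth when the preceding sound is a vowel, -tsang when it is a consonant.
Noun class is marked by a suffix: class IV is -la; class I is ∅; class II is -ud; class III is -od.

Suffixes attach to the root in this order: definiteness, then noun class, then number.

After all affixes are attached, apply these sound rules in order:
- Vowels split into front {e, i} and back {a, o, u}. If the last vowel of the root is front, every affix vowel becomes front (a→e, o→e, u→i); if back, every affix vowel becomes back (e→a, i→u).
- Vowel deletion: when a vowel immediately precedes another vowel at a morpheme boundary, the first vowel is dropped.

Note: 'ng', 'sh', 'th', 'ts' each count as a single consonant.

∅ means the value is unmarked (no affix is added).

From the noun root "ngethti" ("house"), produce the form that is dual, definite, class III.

Attach definiteness definite -esh → ngethtiesh.
Attach noun class class III -od → ngethtieshod.
Attach number dual -ro → ngethtieshodro.
Apply vowel harmony: ngethtieshodro → ngethtieshedre.
Apply vowel deletion: ngethtieshedre → ngethteshedre.

ngethteshedre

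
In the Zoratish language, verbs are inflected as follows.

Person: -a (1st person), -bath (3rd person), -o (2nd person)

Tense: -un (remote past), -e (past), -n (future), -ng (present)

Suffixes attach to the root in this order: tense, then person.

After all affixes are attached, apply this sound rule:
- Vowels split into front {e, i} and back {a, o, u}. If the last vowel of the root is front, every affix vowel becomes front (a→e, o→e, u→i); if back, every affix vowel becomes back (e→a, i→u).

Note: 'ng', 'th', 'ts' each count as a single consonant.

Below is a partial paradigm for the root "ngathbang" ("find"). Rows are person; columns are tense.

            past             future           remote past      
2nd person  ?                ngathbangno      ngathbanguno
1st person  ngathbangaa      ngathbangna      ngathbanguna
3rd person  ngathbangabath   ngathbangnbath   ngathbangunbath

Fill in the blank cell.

ngathbangao

Attach tense past -e → ngathbange.
Attach person 2nd person -o → ngathbangeo.
Apply vowel harmony: ngathbangeo → ngathbangao.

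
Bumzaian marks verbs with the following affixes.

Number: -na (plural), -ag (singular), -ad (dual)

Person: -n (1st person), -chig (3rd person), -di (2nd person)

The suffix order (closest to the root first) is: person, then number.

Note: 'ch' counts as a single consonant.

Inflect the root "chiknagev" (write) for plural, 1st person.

Attach person 1st person -n → chiknagevn.
Attach number plural -na → chiknagevnna.

chiknagevnna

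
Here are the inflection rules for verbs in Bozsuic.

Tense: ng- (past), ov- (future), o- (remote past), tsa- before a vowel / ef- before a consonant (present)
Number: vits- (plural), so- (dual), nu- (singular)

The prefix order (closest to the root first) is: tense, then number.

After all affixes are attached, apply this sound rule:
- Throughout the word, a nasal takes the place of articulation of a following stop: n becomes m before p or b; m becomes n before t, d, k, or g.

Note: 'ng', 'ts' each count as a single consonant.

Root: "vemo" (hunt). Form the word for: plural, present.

Attach tense present ef- (before consonant 'v') → efvemo.
Attach number plural vits- → vitsefvemo.
Nasal assimilation: no change.

vitsefvemo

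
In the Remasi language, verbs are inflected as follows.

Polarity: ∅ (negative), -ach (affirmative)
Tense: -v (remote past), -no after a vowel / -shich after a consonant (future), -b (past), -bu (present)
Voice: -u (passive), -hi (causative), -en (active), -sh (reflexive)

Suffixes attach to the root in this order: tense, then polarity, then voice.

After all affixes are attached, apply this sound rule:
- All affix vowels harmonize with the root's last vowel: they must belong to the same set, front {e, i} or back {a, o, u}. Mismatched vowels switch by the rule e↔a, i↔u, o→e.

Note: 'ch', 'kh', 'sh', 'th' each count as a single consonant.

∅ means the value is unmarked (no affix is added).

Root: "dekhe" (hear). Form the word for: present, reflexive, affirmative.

dekhebiechsh

Attach tense present -bu → dekhebu.
Attach polarity affirmative -ach → dekhebuach.
Attach voice reflexive -sh → dekhebuachsh.
Apply vowel harmony: dekhebuachsh → dekhebiechsh.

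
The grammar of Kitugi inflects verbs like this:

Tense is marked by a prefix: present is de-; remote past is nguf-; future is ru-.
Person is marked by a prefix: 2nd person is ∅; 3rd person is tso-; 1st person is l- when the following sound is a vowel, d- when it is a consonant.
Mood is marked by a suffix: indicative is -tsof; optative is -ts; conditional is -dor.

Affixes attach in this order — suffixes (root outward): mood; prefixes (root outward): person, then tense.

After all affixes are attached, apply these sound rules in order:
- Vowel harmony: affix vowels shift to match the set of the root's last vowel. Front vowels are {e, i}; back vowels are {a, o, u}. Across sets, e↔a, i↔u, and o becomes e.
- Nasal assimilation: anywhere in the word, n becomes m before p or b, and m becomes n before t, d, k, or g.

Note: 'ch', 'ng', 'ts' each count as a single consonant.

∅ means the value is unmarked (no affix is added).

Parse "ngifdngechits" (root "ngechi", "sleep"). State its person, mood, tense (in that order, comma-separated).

Segment: nguf-d-ngechi-ts.
person: l/d- → 1st person.
mood: -ts → optative.
tense: nguf- → remote past.

1st person, optative, remote past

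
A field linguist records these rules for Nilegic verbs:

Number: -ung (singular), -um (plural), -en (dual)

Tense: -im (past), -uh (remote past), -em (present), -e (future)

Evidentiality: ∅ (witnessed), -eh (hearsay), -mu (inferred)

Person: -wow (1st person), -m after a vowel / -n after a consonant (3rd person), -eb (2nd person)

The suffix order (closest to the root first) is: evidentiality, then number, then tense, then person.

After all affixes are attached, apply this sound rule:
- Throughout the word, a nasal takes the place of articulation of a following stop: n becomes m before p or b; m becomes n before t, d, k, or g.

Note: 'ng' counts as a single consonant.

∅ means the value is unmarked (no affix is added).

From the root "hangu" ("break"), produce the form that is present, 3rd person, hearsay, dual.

hanguehenemn

Attach evidentiality hearsay -eh → hangueh.
Attach number dual -en → hanguehen.
Attach tense present -em → hanguehenem.
Attach person 3rd person -n (after consonant 'm') → hanguehenemn.
Nasal assimilation: no change.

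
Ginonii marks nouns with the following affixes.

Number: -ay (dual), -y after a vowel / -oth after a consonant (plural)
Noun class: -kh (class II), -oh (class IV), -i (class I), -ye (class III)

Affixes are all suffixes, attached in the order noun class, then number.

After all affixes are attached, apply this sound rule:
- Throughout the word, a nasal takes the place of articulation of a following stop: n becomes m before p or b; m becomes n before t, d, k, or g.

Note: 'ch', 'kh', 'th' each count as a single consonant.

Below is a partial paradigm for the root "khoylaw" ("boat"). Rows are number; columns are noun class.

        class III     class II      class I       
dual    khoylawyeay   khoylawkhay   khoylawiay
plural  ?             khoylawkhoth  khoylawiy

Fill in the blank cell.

khoylawyey

Attach noun class class III -ye → khoylawye.
Attach number plural -y (after vowel 'e') → khoylawyey.
Nasal assimilation: no change.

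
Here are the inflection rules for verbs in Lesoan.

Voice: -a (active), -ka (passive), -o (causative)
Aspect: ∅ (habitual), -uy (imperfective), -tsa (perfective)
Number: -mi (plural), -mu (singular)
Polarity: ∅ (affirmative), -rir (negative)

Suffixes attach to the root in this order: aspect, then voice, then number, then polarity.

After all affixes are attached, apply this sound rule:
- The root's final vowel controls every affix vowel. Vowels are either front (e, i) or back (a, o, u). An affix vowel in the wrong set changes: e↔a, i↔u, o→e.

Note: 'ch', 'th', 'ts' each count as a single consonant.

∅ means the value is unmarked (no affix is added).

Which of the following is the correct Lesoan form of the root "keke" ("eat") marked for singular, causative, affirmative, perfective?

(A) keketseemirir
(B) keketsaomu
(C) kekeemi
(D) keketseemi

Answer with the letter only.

Attach aspect perfective -tsa → keketsa.
Attach voice causative -o → keketsao.
Attach number singular -mu → keketsaomu.
polarity = affirmative: zero marking, form stays keketsaomu.
Apply vowel harmony: keketsaomu → keketseemi.
So the correct form is keketseemi, option (D).
(A) keketseemirir is wrong: it uses negative instead of affirmative for polarity.
(B) keketsaomu is wrong: it fails to apply the sound rule(s).
(C) kekeemi is wrong: it uses habitual instead of perfective for aspect.

D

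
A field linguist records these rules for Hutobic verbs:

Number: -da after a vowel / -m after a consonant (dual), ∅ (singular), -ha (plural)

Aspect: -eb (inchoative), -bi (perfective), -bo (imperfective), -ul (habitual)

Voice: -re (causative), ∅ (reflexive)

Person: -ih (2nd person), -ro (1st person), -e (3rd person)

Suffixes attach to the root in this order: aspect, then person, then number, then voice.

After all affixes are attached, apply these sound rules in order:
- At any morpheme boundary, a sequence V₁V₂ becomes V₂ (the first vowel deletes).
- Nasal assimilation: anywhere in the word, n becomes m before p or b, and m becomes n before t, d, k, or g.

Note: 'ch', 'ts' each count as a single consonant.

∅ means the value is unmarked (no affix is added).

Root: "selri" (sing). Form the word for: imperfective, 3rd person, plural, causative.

Attach aspect imperfective -bo → selribo.
Attach person 3rd person -e → selriboe.
Attach number plural -ha → selriboeha.
Attach voice causative -re → selriboehare.
Apply vowel deletion: selriboehare → selribehare.
Nasal assimilation: no change.

selribehare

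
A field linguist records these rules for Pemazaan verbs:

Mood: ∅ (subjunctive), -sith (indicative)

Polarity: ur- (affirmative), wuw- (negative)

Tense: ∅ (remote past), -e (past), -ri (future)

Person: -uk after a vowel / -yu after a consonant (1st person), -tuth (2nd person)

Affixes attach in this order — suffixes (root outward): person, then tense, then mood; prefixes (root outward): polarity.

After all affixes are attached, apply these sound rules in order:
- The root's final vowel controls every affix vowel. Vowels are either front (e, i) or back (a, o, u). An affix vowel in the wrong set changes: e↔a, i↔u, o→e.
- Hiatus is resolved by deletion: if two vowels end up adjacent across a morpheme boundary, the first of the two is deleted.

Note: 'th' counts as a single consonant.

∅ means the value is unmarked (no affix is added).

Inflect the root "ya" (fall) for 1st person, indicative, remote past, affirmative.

Attach person 1st person -uk (after vowel 'a') → yauk.
tense = remote past: zero marking, form stays yauk.
Attach mood indicative -sith → yauksith.
Attach polarity affirmative ur- → uryauksith.
Apply vowel harmony: uryauksith → uryauksuth.
Apply vowel deletion: uryauksuth → uryuksuth.

uryuksuth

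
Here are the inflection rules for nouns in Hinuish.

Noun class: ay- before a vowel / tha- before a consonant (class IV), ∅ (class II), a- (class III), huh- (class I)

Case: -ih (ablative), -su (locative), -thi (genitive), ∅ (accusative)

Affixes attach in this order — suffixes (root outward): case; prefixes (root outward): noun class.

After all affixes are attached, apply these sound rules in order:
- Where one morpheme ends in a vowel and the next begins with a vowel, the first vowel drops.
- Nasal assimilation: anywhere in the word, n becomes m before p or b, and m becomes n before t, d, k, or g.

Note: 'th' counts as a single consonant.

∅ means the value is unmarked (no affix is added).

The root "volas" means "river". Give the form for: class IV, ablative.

Attach noun class class IV tha- (before consonant 'v') → thavolas.
Attach case ablative -ih → thavolasih.
Vowel deletion: no change.
Nasal assimilation: no change.

thavolasih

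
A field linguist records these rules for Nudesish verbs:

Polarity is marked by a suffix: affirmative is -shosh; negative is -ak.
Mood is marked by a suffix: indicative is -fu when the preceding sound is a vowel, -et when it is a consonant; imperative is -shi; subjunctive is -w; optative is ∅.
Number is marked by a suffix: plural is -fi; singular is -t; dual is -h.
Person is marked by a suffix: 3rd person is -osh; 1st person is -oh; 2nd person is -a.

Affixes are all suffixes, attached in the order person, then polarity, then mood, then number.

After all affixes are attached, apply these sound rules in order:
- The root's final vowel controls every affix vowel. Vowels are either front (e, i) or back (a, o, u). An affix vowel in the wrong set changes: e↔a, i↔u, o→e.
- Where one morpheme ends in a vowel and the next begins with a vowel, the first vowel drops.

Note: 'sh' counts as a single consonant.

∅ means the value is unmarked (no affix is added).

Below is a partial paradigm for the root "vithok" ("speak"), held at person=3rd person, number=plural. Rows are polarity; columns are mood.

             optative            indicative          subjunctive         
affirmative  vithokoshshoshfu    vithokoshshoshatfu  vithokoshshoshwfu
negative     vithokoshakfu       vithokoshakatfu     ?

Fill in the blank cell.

vithokoshakwfu

Attach person 3rd person -osh → vithokosh.
Attach polarity negative -ak → vithokoshak.
Attach mood subjunctive -w → vithokoshakw.
Attach number plural -fi → vithokoshakwfi.
Apply vowel harmony: vithokoshakwfi → vithokoshakwfu.
Vowel deletion: no change.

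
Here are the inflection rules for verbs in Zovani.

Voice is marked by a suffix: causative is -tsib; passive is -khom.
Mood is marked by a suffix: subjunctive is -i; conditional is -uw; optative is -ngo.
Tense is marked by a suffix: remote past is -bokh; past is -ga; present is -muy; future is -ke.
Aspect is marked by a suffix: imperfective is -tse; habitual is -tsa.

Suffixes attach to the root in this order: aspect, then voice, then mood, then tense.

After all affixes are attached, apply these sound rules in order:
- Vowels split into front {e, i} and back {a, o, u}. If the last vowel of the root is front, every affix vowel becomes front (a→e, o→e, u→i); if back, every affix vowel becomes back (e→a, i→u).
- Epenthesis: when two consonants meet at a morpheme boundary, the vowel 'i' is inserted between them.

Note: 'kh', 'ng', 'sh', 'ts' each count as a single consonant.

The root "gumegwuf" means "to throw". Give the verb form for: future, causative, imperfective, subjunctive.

gumegwufitsatsubuka

Attach aspect imperfective -tse → gumegwuftse.
Attach voice causative -tsib → gumegwuftsetsib.
Attach mood subjunctive -i → gumegwuftsetsibi.
Attach tense future -ke → gumegwuftsetsibike.
Apply vowel harmony: gumegwuftsetsibike → gumegwuftsatsubuka.
Apply epenthesis: gumegwuftsatsubuka → gumegwufitsatsubuka.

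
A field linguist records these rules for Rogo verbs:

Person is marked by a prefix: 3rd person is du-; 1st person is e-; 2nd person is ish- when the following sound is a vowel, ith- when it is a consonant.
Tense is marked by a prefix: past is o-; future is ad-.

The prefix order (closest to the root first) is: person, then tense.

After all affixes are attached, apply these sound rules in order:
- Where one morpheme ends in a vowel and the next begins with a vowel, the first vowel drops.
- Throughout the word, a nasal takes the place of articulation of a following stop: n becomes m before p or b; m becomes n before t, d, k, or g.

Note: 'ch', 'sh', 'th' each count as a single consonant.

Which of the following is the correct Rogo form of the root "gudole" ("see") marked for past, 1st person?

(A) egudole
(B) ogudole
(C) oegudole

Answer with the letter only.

Attach person 1st person e- → egudole.
Attach tense past o- → oegudole.
Apply vowel deletion: oegudole → egudole.
Nasal assimilation: no change.
So the correct form is egudole, option (A).
(B) ogudole is wrong: it has the affixes in the wrong order.
(C) oegudole is wrong: it fails to apply the sound rule(s).

A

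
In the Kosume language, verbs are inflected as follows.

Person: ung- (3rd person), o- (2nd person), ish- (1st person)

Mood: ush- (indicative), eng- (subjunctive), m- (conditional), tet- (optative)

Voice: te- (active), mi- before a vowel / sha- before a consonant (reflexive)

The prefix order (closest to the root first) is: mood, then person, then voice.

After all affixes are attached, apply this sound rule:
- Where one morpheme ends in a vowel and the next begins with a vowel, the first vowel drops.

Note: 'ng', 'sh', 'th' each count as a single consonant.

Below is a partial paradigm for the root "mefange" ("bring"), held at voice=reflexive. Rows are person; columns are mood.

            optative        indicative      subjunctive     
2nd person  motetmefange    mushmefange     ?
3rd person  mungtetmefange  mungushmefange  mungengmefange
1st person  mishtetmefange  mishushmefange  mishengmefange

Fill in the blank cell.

mengmefange

Attach mood subjunctive eng- → engmefange.
Attach person 2nd person o- → oengmefange.
Attach voice reflexive mi- (before vowel 'o') → mioengmefange.
Apply vowel deletion: mioengmefange → mengmefange.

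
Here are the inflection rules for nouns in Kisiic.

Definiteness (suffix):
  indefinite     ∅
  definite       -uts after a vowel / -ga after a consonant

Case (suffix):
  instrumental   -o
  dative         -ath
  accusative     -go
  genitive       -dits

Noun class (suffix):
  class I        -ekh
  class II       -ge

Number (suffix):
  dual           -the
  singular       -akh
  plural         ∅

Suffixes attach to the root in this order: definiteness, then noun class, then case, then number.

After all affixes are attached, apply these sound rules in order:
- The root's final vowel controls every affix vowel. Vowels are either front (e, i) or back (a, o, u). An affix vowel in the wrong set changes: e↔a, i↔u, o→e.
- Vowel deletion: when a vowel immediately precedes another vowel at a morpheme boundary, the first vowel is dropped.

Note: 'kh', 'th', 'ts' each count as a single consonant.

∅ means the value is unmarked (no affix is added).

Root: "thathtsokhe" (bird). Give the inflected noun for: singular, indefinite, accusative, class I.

thathtsokhekhgekh

definiteness = indefinite: zero marking, form stays thathtsokhe.
Attach noun class class I -ekh → thathtsokheekh.
Attach case accusative -go → thathtsokheekhgo.
Attach number singular -akh → thathtsokheekhgoakh.
Apply vowel harmony: thathtsokheekhgoakh → thathtsokheekhgeekh.
Apply vowel deletion: thathtsokheekhgeekh → thathtsokhekhgekh.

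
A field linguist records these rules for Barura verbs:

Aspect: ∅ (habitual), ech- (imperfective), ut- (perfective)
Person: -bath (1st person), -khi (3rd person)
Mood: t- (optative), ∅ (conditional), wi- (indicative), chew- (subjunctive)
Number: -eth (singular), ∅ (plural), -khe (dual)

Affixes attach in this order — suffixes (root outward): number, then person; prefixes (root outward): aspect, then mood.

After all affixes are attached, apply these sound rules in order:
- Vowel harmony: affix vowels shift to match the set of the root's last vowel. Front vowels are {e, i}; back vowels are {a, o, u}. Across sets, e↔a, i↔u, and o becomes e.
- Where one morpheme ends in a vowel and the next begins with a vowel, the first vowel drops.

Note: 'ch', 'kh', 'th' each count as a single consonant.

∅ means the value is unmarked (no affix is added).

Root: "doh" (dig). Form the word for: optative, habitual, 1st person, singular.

aspect = habitual: zero marking, form stays doh.
Attach number singular -eth → doheth.
Attach person 1st person -bath → dohethbath.
Attach mood optative t- → tdohethbath.
Apply vowel harmony: tdohethbath → tdohathbath.
Vowel deletion: no change.

tdohathbath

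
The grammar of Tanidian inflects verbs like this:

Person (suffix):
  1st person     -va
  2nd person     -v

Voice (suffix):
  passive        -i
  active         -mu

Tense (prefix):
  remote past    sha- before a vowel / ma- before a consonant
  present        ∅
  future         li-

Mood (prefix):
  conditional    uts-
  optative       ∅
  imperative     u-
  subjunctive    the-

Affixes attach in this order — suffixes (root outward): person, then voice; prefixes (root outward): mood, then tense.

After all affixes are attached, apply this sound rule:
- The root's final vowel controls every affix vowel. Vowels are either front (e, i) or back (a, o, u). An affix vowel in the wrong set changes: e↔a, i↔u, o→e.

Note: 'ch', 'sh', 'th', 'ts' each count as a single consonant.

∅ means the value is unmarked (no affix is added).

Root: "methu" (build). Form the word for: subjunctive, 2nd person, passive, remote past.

Attach mood subjunctive the- → themethu.
Attach tense remote past ma- (before consonant 'th') → mathemethu.
Attach person 2nd person -v → mathemethuv.
Attach voice passive -i → mathemethuvi.
Apply vowel harmony: mathemethuvi → mathamethuvu.

mathamethuvu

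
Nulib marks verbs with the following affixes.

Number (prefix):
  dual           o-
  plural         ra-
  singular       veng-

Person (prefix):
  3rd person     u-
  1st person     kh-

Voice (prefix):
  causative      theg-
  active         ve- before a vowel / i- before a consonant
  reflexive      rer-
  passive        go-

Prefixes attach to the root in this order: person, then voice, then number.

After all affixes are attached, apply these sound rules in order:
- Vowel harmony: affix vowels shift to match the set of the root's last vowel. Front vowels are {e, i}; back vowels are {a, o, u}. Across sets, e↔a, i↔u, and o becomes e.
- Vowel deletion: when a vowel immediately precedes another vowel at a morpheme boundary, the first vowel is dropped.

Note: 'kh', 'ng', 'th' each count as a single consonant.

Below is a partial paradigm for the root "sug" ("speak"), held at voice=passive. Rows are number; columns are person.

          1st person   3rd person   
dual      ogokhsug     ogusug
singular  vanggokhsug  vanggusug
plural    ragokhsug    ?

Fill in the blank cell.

ragusug

Attach person 3rd person u- → usug.
Attach voice passive go- → gousug.
Attach number plural ra- → ragousug.
Vowel harmony: no change.
Apply vowel deletion: ragousug → ragusug.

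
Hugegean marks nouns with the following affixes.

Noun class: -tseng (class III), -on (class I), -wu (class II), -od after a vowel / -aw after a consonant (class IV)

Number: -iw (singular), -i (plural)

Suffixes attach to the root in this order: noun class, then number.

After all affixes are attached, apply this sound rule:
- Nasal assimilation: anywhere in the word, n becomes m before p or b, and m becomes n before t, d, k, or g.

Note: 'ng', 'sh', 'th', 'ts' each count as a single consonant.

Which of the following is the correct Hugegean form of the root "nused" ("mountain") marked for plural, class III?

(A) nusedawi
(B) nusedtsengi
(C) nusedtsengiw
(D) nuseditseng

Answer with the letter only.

B

Attach noun class class III -tseng → nusedtseng.
Attach number plural -i → nusedtsengi.
Nasal assimilation: no change.
So the correct form is nusedtsengi, option (B).
(C) nusedtsengiw is wrong: it uses singular instead of plural for number.
(A) nusedawi is wrong: it uses class IV instead of class III for noun class.
(D) nuseditseng is wrong: it has the affixes in the wrong order.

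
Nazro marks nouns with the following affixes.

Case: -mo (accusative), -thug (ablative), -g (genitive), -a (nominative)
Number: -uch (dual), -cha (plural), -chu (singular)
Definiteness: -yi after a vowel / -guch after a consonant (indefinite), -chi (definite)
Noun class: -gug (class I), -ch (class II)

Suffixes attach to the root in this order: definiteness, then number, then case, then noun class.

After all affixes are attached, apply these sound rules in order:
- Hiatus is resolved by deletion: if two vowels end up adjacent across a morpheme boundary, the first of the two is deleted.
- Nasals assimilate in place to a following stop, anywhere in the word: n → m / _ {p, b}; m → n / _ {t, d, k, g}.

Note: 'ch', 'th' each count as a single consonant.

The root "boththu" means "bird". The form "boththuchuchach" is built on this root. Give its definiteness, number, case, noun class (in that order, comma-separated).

Segment: boththu-chi-uch-a-ch.
definiteness: -chi → definite.
number: -uch → dual.
case: -a → nominative.
noun class: -ch → class II.

definite, dual, nominative, class II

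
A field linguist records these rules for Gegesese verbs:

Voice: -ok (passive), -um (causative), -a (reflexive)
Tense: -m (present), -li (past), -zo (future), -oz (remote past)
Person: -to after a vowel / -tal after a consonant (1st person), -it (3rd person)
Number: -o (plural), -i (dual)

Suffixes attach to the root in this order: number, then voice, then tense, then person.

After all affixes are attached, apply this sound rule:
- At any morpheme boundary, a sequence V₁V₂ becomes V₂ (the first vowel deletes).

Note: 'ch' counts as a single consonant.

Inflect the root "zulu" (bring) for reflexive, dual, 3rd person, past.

Attach number dual -i → zului.
Attach voice reflexive -a → zuluia.
Attach tense past -li → zuluiali.
Attach person 3rd person -it → zuluialiit.
Apply vowel deletion: zuluialiit → zulalit.

zulalit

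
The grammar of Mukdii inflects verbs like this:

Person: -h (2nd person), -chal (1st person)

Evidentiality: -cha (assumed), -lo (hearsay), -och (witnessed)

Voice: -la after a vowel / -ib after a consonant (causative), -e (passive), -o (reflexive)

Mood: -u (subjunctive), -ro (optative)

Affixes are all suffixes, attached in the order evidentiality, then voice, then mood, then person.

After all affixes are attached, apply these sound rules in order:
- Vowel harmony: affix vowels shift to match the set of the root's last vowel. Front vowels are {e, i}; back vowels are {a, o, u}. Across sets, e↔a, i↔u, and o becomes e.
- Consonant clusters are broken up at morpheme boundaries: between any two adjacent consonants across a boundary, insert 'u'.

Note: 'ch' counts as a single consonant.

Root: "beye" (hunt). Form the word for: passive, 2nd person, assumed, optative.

beyecheereh

Attach evidentiality assumed -cha → beyecha.
Attach voice passive -e → beyechae.
Attach mood optative -ro → beyechaero.
Attach person 2nd person -h → beyechaeroh.
Apply vowel harmony: beyechaeroh → beyecheereh.
Epenthesis: no change.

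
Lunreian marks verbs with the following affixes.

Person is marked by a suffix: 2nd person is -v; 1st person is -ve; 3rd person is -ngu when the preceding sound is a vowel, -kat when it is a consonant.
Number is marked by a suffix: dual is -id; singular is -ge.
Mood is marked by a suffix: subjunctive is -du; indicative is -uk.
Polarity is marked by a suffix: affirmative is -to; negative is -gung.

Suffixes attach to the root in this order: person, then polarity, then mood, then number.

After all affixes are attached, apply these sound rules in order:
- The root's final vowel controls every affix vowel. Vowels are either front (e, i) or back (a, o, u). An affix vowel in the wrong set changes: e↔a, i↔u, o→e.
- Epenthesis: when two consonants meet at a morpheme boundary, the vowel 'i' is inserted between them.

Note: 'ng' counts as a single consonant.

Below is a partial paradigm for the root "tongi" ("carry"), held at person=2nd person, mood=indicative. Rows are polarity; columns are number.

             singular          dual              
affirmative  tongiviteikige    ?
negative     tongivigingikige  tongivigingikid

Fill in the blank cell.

tongiviteikid

Attach person 2nd person -v → tongiv.
Attach polarity affirmative -to → tongivto.
Attach mood indicative -uk → tongivtouk.
Attach number dual -id → tongivtoukid.
Apply vowel harmony: tongivtoukid → tongivteikid.
Apply epenthesis: tongivteikid → tongiviteikid.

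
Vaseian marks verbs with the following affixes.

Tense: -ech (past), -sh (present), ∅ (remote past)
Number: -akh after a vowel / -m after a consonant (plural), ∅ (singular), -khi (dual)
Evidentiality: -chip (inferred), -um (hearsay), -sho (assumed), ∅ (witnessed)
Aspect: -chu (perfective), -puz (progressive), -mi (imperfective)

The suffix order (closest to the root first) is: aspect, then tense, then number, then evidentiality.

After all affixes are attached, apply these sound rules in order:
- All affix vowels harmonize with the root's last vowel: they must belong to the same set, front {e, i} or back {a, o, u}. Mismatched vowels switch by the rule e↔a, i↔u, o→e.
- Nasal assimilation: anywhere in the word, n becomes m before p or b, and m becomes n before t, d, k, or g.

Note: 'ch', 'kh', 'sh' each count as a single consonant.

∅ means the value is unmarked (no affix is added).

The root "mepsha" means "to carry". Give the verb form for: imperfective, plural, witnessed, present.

mepshamushm

Attach aspect imperfective -mi → mepshami.
Attach tense present -sh → mepshamish.
Attach number plural -m (after consonant 'sh') → mepshamishm.
evidentiality = witnessed: zero marking, form stays mepshamishm.
Apply vowel harmony: mepshamishm → mepshamushm.
Nasal assimilation: no change.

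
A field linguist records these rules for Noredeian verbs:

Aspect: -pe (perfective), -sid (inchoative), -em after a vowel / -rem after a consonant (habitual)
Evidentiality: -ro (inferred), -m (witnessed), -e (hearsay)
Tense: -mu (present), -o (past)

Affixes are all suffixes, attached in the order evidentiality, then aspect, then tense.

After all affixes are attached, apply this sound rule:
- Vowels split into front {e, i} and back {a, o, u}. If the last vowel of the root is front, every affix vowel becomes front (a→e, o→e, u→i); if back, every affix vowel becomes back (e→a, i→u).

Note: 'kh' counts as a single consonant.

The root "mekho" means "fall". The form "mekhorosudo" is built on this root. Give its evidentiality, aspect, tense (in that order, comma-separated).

Segment: mekho-ro-sid-o.
evidentiality: -ro → inferred.
aspect: -sid → inchoative.
tense: -o → past.

inferred, inchoative, past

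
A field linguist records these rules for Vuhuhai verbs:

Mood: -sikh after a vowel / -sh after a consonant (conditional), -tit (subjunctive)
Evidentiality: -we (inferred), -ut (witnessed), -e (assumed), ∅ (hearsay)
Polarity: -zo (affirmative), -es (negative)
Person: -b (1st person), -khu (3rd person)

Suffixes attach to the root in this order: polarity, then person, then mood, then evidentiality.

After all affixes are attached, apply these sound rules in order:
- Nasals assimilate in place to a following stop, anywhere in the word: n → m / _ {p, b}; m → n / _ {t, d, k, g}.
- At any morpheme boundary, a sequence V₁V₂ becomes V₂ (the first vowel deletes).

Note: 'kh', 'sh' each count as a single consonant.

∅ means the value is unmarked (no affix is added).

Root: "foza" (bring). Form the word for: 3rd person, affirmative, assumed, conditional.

Attach polarity affirmative -zo → fozazo.
Attach person 3rd person -khu → fozazokhu.
Attach mood conditional -sikh (after vowel 'u') → fozazokhusikh.
Attach evidentiality assumed -e → fozazokhusikhe.
Nasal assimilation: no change.
Vowel deletion: no change.

fozazokhusikhe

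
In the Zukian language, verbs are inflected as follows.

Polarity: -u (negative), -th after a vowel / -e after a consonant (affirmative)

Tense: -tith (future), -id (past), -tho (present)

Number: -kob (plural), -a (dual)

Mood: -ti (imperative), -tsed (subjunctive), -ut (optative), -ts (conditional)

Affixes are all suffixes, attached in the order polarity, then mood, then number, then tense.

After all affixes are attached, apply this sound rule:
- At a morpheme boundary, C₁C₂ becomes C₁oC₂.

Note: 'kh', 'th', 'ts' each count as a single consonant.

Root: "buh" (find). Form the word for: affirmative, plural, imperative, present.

buhetikobotho

Attach polarity affirmative -e (after consonant 'h') → buhe.
Attach mood imperative -ti → buheti.
Attach number plural -kob → buhetikob.
Attach tense present -tho → buhetikobtho.
Apply epenthesis: buhetikobtho → buhetikobotho.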